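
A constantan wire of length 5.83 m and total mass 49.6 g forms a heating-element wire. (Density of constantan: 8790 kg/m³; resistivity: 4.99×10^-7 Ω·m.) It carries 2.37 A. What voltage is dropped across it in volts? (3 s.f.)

7.12 V

A = m/(density·L) = 0.0496/(8790×5.83) = 9.6789e-07 m²
R = ρL/A = (4.99×10^-7)(5.83)/(9.6789e-07) = 3.006 Ω
V = IR = 2.37 × 3.006 = 7.12 V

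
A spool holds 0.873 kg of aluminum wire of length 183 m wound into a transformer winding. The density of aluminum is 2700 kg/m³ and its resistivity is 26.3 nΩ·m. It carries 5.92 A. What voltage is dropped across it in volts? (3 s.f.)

ρ = 26.3 nΩ·m = 2.63×10^-8 Ω·m
A = m/(density·L) = 0.873/(2700×183) = 1.7668e-06 m²
R = ρL/A = (2.63×10^-8)(183)/(1.7668e-06) = 2.724 Ω
V = IR = 5.92 × 2.724 = 16.1 V

16.1 V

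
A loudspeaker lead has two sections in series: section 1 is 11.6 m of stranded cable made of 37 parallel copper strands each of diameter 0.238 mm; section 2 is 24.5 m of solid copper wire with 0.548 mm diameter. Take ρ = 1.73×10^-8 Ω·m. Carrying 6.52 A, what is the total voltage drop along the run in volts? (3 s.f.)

12.5 V

Section 1: A_strand = π(1.1900e-04)² = 4.449e-08 m²; R₁ = ρL/(N·A_s) = (1.73×10^-8)(11.6)/(37×4.449e-08) = 0.1219 Ω
Section 2: A = π(d/2)² = π(2.7400e-04 m)² = 2.359e-07 m²
R₂ = (1.73×10^-8)(24.5)/(2.359e-07) = 1.797 Ω
R = R₁ + R₂ = 1.919 Ω
V = IR = 6.52 × 1.919 = 12.5 V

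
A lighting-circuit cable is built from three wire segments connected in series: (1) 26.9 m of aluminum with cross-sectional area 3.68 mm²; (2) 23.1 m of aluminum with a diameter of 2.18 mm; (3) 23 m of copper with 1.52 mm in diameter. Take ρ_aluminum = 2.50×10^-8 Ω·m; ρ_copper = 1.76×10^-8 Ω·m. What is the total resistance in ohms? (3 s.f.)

Seg 1: A = 3.68 mm² = 3.680e-06 m²
R_1 = (2.50×10^-8)(26.9)/(3.680e-06) = 0.1827 Ω
Seg 2: A = π(d/2)² = π(1.0900e-03 m)² = 3.733e-06 m²
R_2 = (2.50×10^-8)(23.1)/(3.733e-06) = 0.1547 Ω
Seg 3: A = π(d/2)² = π(7.6000e-04 m)² = 1.815e-06 m²
R_3 = (1.76×10^-8)(23)/(1.815e-06) = 0.2231 Ω
R_total = R_1 + R_2 + R_3 = 0.561 Ω

0.561 Ω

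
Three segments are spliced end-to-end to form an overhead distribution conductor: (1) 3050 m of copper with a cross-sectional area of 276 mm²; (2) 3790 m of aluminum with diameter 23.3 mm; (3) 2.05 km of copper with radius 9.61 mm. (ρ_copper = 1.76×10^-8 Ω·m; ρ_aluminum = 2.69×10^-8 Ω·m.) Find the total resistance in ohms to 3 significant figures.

Seg 1: A = 276 mm² = 2.760e-04 m²
R_1 = (1.76×10^-8)(3050)/(2.760e-04) = 0.1945 Ω
Seg 2: A = π(d/2)² = π(1.1650e-02 m)² = 4.264e-04 m²
R_2 = (2.69×10^-8)(3790)/(4.264e-04) = 0.2391 Ω
Seg 3: A = πr² = π(9.6100e-03 m)² = 2.901e-04 m²
R_3 = (1.76×10^-8)(2050)/(2.901e-04) = 0.1244 Ω
R_total = R_1 + R_2 + R_3 = 0.558 Ω

0.558 Ω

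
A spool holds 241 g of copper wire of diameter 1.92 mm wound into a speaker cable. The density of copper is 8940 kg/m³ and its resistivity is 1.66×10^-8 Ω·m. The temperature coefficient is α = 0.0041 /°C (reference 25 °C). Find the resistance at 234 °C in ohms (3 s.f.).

0.0991 Ω

A = π(d/2)² = π(9.6000e-04 m)² = 2.8953e-06 m²
L = m/(density·A) = 0.241/(8940×2.8953e-06) = 9.311 m
R = ρL/A = (1.66×10^-8)(9.311)/(2.8953e-06) = 0.05338 Ω
R(234 °C) = 0.05338 × (1 + 0.0041×209) = 0.0991 Ω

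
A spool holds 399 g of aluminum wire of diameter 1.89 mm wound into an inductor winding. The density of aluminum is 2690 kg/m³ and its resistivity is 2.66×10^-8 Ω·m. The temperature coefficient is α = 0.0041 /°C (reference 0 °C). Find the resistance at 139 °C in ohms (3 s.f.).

A = π(d/2)² = π(9.4500e-04 m)² = 2.8055e-06 m²
L = m/(density·A) = 0.399/(2690×2.8055e-06) = 52.87 m
R = ρL/A = (2.66×10^-8)(52.87)/(2.8055e-06) = 0.5013 Ω
R(139 °C) = 0.5013 × (1 + 0.0041×139) = 0.787 Ω

0.787 Ω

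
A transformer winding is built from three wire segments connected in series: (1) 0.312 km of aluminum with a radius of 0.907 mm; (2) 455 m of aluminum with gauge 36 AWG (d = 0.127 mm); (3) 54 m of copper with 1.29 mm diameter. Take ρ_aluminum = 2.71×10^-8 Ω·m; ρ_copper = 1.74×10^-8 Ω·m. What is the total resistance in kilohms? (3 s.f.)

0.977 kΩ

Seg 1: A = πr² = π(9.0700e-04 m)² = 2.584e-06 m²
R_1 = (2.71×10^-8)(312)/(2.584e-06) = 3.272 Ω
Seg 2: A = π(0.127/2 mm)² = π(6.3500e-05 m)² = 1.267e-08 m²
R_2 = (2.71×10^-8)(455)/(1.267e-08) = 973.4 Ω
Seg 3: A = π(d/2)² = π(6.4500e-04 m)² = 1.307e-06 m²
R_3 = (1.74×10^-8)(54)/(1.307e-06) = 0.7189 Ω
R_total = R_1 + R_2 + R_3 = 0.977 kΩ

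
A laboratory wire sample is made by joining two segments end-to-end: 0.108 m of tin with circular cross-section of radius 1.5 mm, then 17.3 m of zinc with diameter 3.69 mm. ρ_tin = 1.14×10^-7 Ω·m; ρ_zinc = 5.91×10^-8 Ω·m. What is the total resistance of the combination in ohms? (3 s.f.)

Segment 1: A = πr² = π(1.5000e-03 m)² = 7.069e-06 m²
R₁ = ρL/A = (1.14×10^-7)(0.108)/(7.069e-06) = 0.001742 Ω
Segment 2: A = π(d/2)² = π(1.8450e-03 m)² = 1.069e-05 m²
R₂ = (5.91×10^-8)(17.3)/(1.069e-05) = 0.09561 Ω
R = R₁ + R₂ = 0.0973 Ω

0.0973 Ω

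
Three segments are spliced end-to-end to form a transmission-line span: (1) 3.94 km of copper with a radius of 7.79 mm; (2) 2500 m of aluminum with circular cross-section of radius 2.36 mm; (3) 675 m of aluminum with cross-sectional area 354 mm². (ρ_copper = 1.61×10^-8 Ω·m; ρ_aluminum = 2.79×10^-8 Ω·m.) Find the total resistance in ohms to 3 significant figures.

Seg 1: A = πr² = π(7.7900e-03 m)² = 1.906e-04 m²
R_1 = (1.61×10^-8)(3940)/(1.906e-04) = 0.3327 Ω
Seg 2: A = πr² = π(2.3600e-03 m)² = 1.750e-05 m²
R_2 = (2.79×10^-8)(2500)/(1.750e-05) = 3.986 Ω
Seg 3: A = 354 mm² = 3.540e-04 m²
R_3 = (2.79×10^-8)(675)/(3.540e-04) = 0.0532 Ω
R_total = R_1 + R_2 + R_3 = 4.37 Ω

4.37 Ω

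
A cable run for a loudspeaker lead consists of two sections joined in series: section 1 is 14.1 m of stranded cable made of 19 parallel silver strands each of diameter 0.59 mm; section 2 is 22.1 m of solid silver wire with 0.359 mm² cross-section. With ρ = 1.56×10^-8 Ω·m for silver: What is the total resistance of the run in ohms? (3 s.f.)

Section 1: A_strand = π(2.9500e-04)² = 2.734e-07 m²; R₁ = ρL/(N·A_s) = (1.56×10^-8)(14.1)/(19×2.734e-07) = 0.04234 Ω
Section 2: A = 0.359 mm² = 3.590e-07 m²
R₂ = (1.56×10^-8)(22.1)/(3.590e-07) = 0.9603 Ω
R = R₁ + R₂ = 1.00 Ω

1.00 Ω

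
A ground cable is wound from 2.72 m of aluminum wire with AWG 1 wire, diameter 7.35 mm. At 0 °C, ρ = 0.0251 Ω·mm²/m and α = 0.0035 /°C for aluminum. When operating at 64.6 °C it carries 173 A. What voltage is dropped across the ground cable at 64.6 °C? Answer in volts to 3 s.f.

0.341 V

ρ = 0.0251 Ω·mm²/m = 2.51×10^-8 Ω·m
A = π(7.35/2 mm)² = π(3.6750e-03 m)² = 4.243e-05 m²
R₍0₎ = ρL/A = (2.51×10^-8)(2.72)/(4.243e-05) = 0.001609 Ω
R₍64.6₎ = R₍0₎(1 + αΔT) = 0.001609 × (1 + 0.0035×64.6) = 0.001973 Ω
V = IR = 173 × 0.001973 = 0.341 V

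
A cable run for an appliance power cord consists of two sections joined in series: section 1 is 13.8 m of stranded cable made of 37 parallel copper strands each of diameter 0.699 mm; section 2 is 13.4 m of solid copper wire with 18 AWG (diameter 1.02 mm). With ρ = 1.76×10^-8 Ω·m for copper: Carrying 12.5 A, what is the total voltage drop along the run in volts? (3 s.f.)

3.82 V

Section 1: A_strand = π(3.4950e-04)² = 3.837e-07 m²; R₁ = ρL/(N·A_s) = (1.76×10^-8)(13.8)/(37×3.837e-07) = 0.01711 Ω
Section 2: A = π(1.02/2 mm)² = π(5.1000e-04 m)² = 8.171e-07 m²
R₂ = (1.76×10^-8)(13.4)/(8.171e-07) = 0.2886 Ω
R = R₁ + R₂ = 0.3057 Ω
V = IR = 12.5 × 0.3057 = 3.82 V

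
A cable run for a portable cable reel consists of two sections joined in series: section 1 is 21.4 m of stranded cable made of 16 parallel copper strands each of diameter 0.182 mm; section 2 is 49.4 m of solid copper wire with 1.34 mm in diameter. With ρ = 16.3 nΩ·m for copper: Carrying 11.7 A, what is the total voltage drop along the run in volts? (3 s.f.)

16.5 V

ρ = 16.3 nΩ·m = 1.63×10^-8 Ω·m
Section 1: A_strand = π(9.1000e-05)² = 2.602e-08 m²; R₁ = ρL/(N·A_s) = (1.63×10^-8)(21.4)/(16×2.602e-08) = 0.838 Ω
Section 2: A = π(d/2)² = π(6.7000e-04 m)² = 1.410e-06 m²
R₂ = (1.63×10^-8)(49.4)/(1.410e-06) = 0.571 Ω
R = R₁ + R₂ = 1.409 Ω
V = IR = 11.7 × 1.409 = 16.5 V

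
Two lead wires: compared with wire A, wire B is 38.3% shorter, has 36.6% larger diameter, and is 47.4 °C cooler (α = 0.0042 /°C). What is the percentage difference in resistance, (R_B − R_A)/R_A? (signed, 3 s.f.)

R ∝ ρL/d² with ρ ∝ (1+αΔT), so R_B/R_A = (1 − 38.3/100) × (1 + 36.6/100)⁻² × (1 − 0.0042×47.4)
= 0.617 × 0.5359 × 0.8009 = 0.2648
(R_B − R_A)/R_A = 0.2648 − 1 = -73.5%

-73.5%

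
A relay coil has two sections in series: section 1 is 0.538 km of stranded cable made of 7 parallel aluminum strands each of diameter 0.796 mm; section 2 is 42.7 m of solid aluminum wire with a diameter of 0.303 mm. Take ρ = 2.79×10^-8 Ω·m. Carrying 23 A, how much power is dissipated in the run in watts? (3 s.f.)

Section 1: A_strand = π(3.9800e-04)² = 4.976e-07 m²; R₁ = ρL/(N·A_s) = (2.79×10^-8)(538)/(7×4.976e-07) = 4.309 Ω
Section 2: A = π(d/2)² = π(1.5150e-04 m)² = 7.211e-08 m²
R₂ = (2.79×10^-8)(42.7)/(7.211e-08) = 16.52 Ω
R = R₁ + R₂ = 20.83 Ω
P = I²R = (23)² × 20.83 = 11000 W

11000 W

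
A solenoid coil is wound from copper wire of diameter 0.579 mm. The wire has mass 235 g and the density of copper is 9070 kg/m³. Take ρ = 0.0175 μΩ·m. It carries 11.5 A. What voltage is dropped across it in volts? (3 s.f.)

ρ = 0.0175 μΩ·m = 1.75×10^-8 Ω·m
A = π(d/2)² = π(2.8950e-04 m)² = 2.6330e-07 m²
L = m/(density·A) = 0.235/(9070×2.6330e-07) = 98.4 m
R = ρL/A = (1.75×10^-8)(98.4)/(2.6330e-07) = 6.54 Ω
V = IR = 11.5 × 6.54 = 75.2 V

75.2 V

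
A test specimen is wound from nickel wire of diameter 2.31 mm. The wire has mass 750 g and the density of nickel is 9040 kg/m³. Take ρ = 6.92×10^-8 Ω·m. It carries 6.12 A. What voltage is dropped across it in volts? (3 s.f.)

2.00 V

A = π(d/2)² = π(1.1550e-03 m)² = 4.1910e-06 m²
L = m/(density·A) = 0.75/(9040×4.1910e-06) = 19.8 m
R = ρL/A = (6.92×10^-8)(19.8)/(4.1910e-06) = 0.3269 Ω
V = IR = 6.12 × 0.3269 = 2.00 V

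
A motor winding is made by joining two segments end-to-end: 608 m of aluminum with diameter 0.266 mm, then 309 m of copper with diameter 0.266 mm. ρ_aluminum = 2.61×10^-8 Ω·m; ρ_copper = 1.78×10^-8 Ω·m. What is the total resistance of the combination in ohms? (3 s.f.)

Segment 1: A = π(d/2)² = π(1.3300e-04 m)² = 5.557e-08 m²
R₁ = ρL/A = (2.61×10^-8)(608)/(5.557e-08) = 285.6 Ω
R₂ = (1.78×10^-8)(309)/(5.557e-08) = 98.97 Ω
R = R₁ + R₂ = 385 Ω

385 Ω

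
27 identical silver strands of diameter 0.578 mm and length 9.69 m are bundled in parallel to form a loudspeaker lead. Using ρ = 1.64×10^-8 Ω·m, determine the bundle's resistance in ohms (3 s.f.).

0.0224 Ω

A_strand = π(2.8900e-04 m)² = 2.624e-07 m²
R_strand = ρL/A = (1.64×10^-8)(9.69)/(2.624e-07) = 0.6057 Ω
R_total = R_strand/N = 0.6057/27 = 0.0224 Ω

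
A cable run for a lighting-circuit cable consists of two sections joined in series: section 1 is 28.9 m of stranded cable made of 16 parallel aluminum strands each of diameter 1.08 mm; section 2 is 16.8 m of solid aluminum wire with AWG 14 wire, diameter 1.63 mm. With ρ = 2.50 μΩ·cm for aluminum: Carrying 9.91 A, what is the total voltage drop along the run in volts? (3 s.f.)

ρ = 2.50 μΩ·cm = 2.50×10^-8 Ω·m
Section 1: A_strand = π(5.4000e-04)² = 9.161e-07 m²; R₁ = ρL/(N·A_s) = (2.50×10^-8)(28.9)/(16×9.161e-07) = 0.04929 Ω
Section 2: A = π(1.63/2 mm)² = π(8.1500e-04 m)² = 2.087e-06 m²
R₂ = (2.50×10^-8)(16.8)/(2.087e-06) = 0.2013 Ω
R = R₁ + R₂ = 0.2506 Ω
V = IR = 9.91 × 0.2506 = 2.48 V

2.48 V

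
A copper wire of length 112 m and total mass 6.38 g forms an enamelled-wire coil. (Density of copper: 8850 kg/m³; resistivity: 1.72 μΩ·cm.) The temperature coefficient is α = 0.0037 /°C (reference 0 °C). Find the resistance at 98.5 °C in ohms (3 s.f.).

408 Ω

ρ = 1.72 μΩ·cm = 1.72×10^-8 Ω·m
A = m/(density·L) = 0.00638/(8850×112) = 6.4366e-09 m²
R = ρL/A = (1.72×10^-8)(112)/(6.4366e-09) = 299.3 Ω
R(98.5 °C) = 299.3 × (1 + 0.0037×98.5) = 408 Ω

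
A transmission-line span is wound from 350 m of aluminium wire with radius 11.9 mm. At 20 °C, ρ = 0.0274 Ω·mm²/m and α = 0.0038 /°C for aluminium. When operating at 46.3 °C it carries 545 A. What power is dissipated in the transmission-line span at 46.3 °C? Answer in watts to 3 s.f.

ρ = 0.0274 Ω·mm²/m = 2.74×10^-8 Ω·m
A = πr² = π(1.1900e-02 m)² = 4.449e-04 m²
R₍20₎ = ρL/A = (2.74×10^-8)(350)/(4.449e-04) = 0.02156 Ω
R₍46.3₎ = R₍20₎(1 + αΔT) = 0.02156 × (1 + 0.0038×26.3) = 0.02371 Ω
P = I²R = (545)² × 0.02371 = 7040 W

7040 W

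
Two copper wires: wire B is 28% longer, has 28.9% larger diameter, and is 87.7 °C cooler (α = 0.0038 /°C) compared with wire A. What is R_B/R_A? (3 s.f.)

0.514

R ∝ ρL/d² with ρ ∝ (1+αΔT), so R_B/R_A = (1 + 28/100) × (1 + 28.9/100)⁻² × (1 − 0.0038×87.7)
= 1.28 × 0.6019 × 0.6667 = 0.514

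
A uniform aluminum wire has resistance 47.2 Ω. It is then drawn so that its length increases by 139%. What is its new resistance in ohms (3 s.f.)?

k = 1 + 139/100 = 2.39; volume constant ⇒ A' = A/k, so R' = k²R.
R' = 5.712 × 47.2 = 270 Ω

270 Ω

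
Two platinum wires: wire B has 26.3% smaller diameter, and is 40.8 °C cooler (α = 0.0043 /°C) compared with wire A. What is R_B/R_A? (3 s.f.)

R ∝ ρL/d² with ρ ∝ (1+αΔT), so R_B/R_A = (1 − 26.3/100)⁻² × (1 − 0.0043×40.8)
= 1.841 × 0.8246 = 1.52

1.52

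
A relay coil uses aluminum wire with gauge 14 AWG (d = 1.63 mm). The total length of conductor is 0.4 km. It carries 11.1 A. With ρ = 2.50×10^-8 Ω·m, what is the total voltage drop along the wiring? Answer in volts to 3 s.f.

53.2 V

A = π(1.63/2 mm)² = π(8.1500e-04 m)² = 2.087e-06 m²
R = ρL/A = (2.50×10^-8)(400)/(2.087e-06) = 4.792 Ω
V = IR = 11.1 × 4.792 = 53.2 V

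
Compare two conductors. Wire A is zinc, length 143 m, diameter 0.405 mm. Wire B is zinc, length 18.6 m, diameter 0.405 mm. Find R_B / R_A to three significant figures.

0.130

R ∝ ρL/d², so R_B/R_A = (L_B/L_A)
= (18.6/143) = 0.130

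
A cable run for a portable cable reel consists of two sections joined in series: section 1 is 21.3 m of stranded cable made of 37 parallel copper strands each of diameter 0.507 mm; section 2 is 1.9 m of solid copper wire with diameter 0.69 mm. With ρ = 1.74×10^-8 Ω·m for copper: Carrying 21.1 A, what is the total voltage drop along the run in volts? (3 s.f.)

2.91 V

Section 1: A_strand = π(2.5350e-04)² = 2.019e-07 m²; R₁ = ρL/(N·A_s) = (1.74×10^-8)(21.3)/(37×2.019e-07) = 0.04962 Ω
Section 2: A = π(d/2)² = π(3.4500e-04 m)² = 3.739e-07 m²
R₂ = (1.74×10^-8)(1.9)/(3.739e-07) = 0.08841 Ω
R = R₁ + R₂ = 0.138 Ω
V = IR = 21.1 × 0.138 = 2.91 V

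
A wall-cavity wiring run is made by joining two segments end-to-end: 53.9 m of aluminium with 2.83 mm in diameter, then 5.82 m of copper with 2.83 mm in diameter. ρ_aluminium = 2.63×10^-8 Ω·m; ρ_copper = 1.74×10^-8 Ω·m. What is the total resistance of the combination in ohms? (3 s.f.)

0.241 Ω

Segment 1: A = π(d/2)² = π(1.4150e-03 m)² = 6.290e-06 m²
R₁ = ρL/A = (2.63×10^-8)(53.9)/(6.290e-06) = 0.2254 Ω
R₂ = (1.74×10^-8)(5.82)/(6.290e-06) = 0.0161 Ω
R = R₁ + R₂ = 0.241 Ω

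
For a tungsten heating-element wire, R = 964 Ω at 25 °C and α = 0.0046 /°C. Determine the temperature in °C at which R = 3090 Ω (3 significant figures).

R = R₀(1 + α(T − T₀)) ⇒ T = T₀ + (R/R₀ − 1)/α
T = 25 + (3090/964 − 1)/0.0046 = 25 + (2.205)/0.0046 = 504 °C

504 °C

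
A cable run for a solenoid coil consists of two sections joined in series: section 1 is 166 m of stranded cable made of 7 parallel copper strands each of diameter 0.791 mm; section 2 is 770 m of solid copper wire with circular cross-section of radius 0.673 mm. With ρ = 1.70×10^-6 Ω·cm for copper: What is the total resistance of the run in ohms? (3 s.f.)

ρ = 1.70×10^-6 Ω·cm = 1.70×10^-8 Ω·m
Section 1: A_strand = π(3.9550e-04)² = 4.914e-07 m²; R₁ = ρL/(N·A_s) = (1.70×10^-8)(166)/(7×4.914e-07) = 0.8204 Ω
Section 2: A = πr² = π(6.7300e-04 m)² = 1.423e-06 m²
R₂ = (1.70×10^-8)(770)/(1.423e-06) = 9.199 Ω
R = R₁ + R₂ = 10.0 Ω

10.0 Ω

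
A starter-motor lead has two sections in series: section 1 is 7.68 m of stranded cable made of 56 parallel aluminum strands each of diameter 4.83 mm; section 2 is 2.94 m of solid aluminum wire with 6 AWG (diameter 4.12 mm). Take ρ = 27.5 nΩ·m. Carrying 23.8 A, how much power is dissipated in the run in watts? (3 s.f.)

ρ = 27.5 nΩ·m = 2.75×10^-8 Ω·m
Section 1: A_strand = π(2.4150e-03)² = 1.832e-05 m²; R₁ = ρL/(N·A_s) = (2.75×10^-8)(7.68)/(56×1.832e-05) = 2.058×10^-4 Ω
Section 2: A = π(4.12/2 mm)² = π(2.0600e-03 m)² = 1.333e-05 m²
R₂ = (2.75×10^-8)(2.94)/(1.333e-05) = 0.006065 Ω
R = R₁ + R₂ = 0.00627 Ω
P = I²R = (23.8)² × 0.00627 = 3.55 W

3.55 W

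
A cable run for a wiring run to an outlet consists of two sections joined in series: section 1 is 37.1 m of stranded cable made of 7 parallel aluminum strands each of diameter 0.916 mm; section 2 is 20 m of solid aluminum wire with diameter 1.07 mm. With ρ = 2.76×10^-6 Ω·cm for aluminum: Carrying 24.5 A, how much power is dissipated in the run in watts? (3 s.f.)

ρ = 2.76×10^-6 Ω·cm = 2.76×10^-8 Ω·m
Section 1: A_strand = π(4.5800e-04)² = 6.590e-07 m²; R₁ = ρL/(N·A_s) = (2.76×10^-8)(37.1)/(7×6.590e-07) = 0.222 Ω
Section 2: A = π(d/2)² = π(5.3500e-04 m)² = 8.992e-07 m²
R₂ = (2.76×10^-8)(20)/(8.992e-07) = 0.6139 Ω
R = R₁ + R₂ = 0.8359 Ω
P = I²R = (24.5)² × 0.8359 = 502 W

502 W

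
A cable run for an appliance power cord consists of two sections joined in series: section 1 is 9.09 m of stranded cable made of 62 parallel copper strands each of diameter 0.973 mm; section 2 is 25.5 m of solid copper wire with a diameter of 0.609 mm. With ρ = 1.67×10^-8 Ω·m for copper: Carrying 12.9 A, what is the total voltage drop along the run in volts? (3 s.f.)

18.9 V

Section 1: A_strand = π(4.8650e-04)² = 7.436e-07 m²; R₁ = ρL/(N·A_s) = (1.67×10^-8)(9.09)/(62×7.436e-07) = 0.003293 Ω
Section 2: A = π(d/2)² = π(3.0450e-04 m)² = 2.913e-07 m²
R₂ = (1.67×10^-8)(25.5)/(2.913e-07) = 1.462 Ω
R = R₁ + R₂ = 1.465 Ω
V = IR = 12.9 × 1.465 = 18.9 V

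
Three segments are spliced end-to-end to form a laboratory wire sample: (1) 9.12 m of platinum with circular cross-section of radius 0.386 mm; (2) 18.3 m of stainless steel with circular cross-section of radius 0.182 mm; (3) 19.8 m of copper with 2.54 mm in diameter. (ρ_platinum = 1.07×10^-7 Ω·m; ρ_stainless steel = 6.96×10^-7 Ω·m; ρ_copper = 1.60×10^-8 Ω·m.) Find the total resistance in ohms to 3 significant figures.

125 Ω

Seg 1: A = πr² = π(3.8600e-04 m)² = 4.681e-07 m²
R_1 = (1.07×10^-7)(9.12)/(4.681e-07) = 2.085 Ω
Seg 2: A = πr² = π(1.8200e-04 m)² = 1.041e-07 m²
R_2 = (6.96×10^-7)(18.3)/(1.041e-07) = 122.4 Ω
Seg 3: A = π(d/2)² = π(1.2700e-03 m)² = 5.067e-06 m²
R_3 = (1.60×10^-8)(19.8)/(5.067e-06) = 0.06252 Ω
R_total = R_1 + R_2 + R_3 = 125 Ω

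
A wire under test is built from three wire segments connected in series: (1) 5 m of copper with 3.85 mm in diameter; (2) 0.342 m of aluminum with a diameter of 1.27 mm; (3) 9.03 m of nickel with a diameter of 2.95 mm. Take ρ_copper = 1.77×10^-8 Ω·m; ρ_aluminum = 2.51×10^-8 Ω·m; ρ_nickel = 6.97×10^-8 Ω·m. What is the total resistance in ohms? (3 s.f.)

Seg 1: A = π(d/2)² = π(1.9250e-03 m)² = 1.164e-05 m²
R_1 = (1.77×10^-8)(5)/(1.164e-05) = 0.007602 Ω
Seg 2: A = π(d/2)² = π(6.3500e-04 m)² = 1.267e-06 m²
R_2 = (2.51×10^-8)(0.342)/(1.267e-06) = 0.006776 Ω
Seg 3: A = π(d/2)² = π(1.4750e-03 m)² = 6.835e-06 m²
R_3 = (6.97×10^-8)(9.03)/(6.835e-06) = 0.09208 Ω
R_total = R_1 + R_2 + R_3 = 0.106 Ω

0.106 Ω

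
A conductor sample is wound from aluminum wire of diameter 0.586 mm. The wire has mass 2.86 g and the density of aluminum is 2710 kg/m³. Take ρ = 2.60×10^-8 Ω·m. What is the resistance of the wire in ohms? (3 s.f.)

A = π(d/2)² = π(2.9300e-04 m)² = 2.6970e-07 m²
L = m/(density·A) = 0.00286/(2710×2.6970e-07) = 3.913 m
R = ρL/A = (2.60×10^-8)(3.913)/(2.6970e-07) = 0.377 Ω

0.377 Ω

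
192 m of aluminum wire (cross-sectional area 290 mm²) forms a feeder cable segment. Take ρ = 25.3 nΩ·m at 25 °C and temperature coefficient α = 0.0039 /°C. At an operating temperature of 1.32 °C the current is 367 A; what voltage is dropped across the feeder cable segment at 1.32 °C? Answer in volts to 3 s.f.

ρ = 25.3 nΩ·m = 2.53×10^-8 Ω·m
A = 290 mm² = 2.900e-04 m²
R₍25₎ = ρL/A = (2.53×10^-8)(192)/(2.900e-04) = 0.01675 Ω
R₍1.32₎ = R₍25₎(1 + αΔT) = 0.01675 × (1 + 0.0039×-23.7) = 0.0152 Ω
V = IR = 367 × 0.0152 = 5.58 V

5.58 V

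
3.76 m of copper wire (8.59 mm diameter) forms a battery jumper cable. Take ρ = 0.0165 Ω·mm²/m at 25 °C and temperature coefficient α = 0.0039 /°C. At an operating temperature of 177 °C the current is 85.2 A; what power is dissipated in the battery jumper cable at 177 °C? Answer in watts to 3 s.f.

ρ = 0.0165 Ω·mm²/m = 1.65×10^-8 Ω·m
A = π(d/2)² = π(4.2950e-03 m)² = 5.795e-05 m²
R₍25₎ = ρL/A = (1.65×10^-8)(3.76)/(5.795e-05) = 0.001071 Ω
R₍177₎ = R₍25₎(1 + αΔT) = 0.001071 × (1 + 0.0039×152) = 0.001705 Ω
P = I²R = (85.2)² × 0.001705 = 12.4 W

12.4 W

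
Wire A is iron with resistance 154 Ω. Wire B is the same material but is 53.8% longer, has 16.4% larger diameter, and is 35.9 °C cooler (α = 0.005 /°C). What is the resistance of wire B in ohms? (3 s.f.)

R ∝ ρL/d² with ρ ∝ (1+αΔT), so R_B/R_A = (1 + 53.8/100) × (1 + 16.4/100)⁻² × (1 − 0.005×35.9)
= 1.538 × 0.7381 × 0.8205 = 0.9314
R_B = 0.9314 × 154 = 143 Ω

143 Ω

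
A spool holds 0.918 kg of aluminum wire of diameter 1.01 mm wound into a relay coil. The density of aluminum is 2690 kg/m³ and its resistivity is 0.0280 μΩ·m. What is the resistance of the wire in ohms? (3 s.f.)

ρ = 0.0280 μΩ·m = 2.80×10^-8 Ω·m
A = π(d/2)² = π(5.0500e-04 m)² = 8.0118e-07 m²
L = m/(density·A) = 0.918/(2690×8.0118e-07) = 425.9 m
R = ρL/A = (2.80×10^-8)(425.9)/(8.0118e-07) = 14.9 Ω

14.9 Ω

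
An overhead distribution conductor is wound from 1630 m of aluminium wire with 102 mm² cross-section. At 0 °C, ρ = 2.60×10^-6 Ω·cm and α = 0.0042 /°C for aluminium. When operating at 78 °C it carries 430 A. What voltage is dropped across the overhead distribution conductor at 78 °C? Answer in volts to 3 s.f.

237 V

ρ = 2.60×10^-6 Ω·cm = 2.60×10^-8 Ω·m
A = 102 mm² = 1.020e-04 m²
R₍0₎ = ρL/A = (2.60×10^-8)(1630)/(1.020e-04) = 0.4155 Ω
R₍78₎ = R₍0₎(1 + αΔT) = 0.4155 × (1 + 0.0042×78) = 0.5516 Ω
V = IR = 430 × 0.5516 = 237 V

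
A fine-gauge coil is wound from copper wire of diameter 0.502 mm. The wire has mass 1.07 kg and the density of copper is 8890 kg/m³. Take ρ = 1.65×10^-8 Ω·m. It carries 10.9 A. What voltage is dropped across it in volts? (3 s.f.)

553 V

A = π(d/2)² = π(2.5100e-04 m)² = 1.9792e-07 m²
L = m/(density·A) = 1.07/(8890×1.9792e-07) = 608.1 m
R = ρL/A = (1.65×10^-8)(608.1)/(1.9792e-07) = 50.7 Ω
V = IR = 10.9 × 50.7 = 553 V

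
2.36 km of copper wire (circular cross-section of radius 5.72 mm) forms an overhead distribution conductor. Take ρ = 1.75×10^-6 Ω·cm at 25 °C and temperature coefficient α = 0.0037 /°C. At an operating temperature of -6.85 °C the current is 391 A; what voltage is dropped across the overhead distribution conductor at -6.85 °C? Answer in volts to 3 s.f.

139 V

ρ = 1.75×10^-6 Ω·cm = 1.75×10^-8 Ω·m
A = πr² = π(5.7200e-03 m)² = 1.028e-04 m²
R₍25₎ = ρL/A = (1.75×10^-8)(2360)/(1.028e-04) = 0.4018 Ω
R₍-6.85₎ = R₍25₎(1 + αΔT) = 0.4018 × (1 + 0.0037×-31.9) = 0.3544 Ω
V = IR = 391 × 0.3544 = 139 V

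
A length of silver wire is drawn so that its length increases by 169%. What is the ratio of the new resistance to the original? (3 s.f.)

7.24

k = 1 + 169/100 = 2.69; volume constant ⇒ A' = A/k, so R' = k²R.
Factor = 7.24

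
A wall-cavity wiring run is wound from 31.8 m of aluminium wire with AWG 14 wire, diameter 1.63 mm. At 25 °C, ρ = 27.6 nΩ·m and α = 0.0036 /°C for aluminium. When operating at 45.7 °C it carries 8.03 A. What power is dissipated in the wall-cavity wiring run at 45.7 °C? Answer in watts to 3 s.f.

29.1 W

ρ = 27.6 nΩ·m = 2.76×10^-8 Ω·m
A = π(1.63/2 mm)² = π(8.1500e-04 m)² = 2.087e-06 m²
R₍25₎ = ρL/A = (2.76×10^-8)(31.8)/(2.087e-06) = 0.4206 Ω
R₍45.7₎ = R₍25₎(1 + αΔT) = 0.4206 × (1 + 0.0036×20.7) = 0.4519 Ω
P = I²R = (8.03)² × 0.4519 = 29.1 W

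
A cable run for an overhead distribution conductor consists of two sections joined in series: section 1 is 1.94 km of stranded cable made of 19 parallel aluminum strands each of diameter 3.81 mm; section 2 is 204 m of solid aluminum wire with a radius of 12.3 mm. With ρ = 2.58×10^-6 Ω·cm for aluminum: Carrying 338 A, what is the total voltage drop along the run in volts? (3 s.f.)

81.8 V

ρ = 2.58×10^-6 Ω·cm = 2.58×10^-8 Ω·m
Section 1: A_strand = π(1.9050e-03)² = 1.140e-05 m²; R₁ = ρL/(N·A_s) = (2.58×10^-8)(1940)/(19×1.140e-05) = 0.2311 Ω
Section 2: A = πr² = π(1.2300e-02 m)² = 4.753e-04 m²
R₂ = (2.58×10^-8)(204)/(4.753e-04) = 0.01107 Ω
R = R₁ + R₂ = 0.2421 Ω
V = IR = 338 × 0.2421 = 81.8 V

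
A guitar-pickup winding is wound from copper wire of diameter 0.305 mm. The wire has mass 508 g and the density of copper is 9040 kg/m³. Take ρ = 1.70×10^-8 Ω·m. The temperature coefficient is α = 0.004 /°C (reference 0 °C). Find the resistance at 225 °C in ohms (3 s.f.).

340 Ω

A = π(d/2)² = π(1.5250e-04 m)² = 7.3062e-08 m²
L = m/(density·A) = 0.508/(9040×7.3062e-08) = 769.1 m
R = ρL/A = (1.70×10^-8)(769.1)/(7.3062e-08) = 179 Ω
R(225 °C) = 179 × (1 + 0.004×225) = 340 Ω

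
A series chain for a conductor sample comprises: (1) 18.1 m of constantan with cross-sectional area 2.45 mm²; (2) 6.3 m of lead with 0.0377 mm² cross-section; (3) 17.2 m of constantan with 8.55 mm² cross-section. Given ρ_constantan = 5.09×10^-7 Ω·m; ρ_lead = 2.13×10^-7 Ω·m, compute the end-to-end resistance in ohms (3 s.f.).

Seg 1: A = 2.45 mm² = 2.450e-06 m²
R_1 = (5.09×10^-7)(18.1)/(2.450e-06) = 3.76 Ω
Seg 2: A = 0.0377 mm² = 3.770e-08 m²
R_2 = (2.13×10^-7)(6.3)/(3.770e-08) = 35.59 Ω
Seg 3: A = 8.55 mm² = 8.550e-06 m²
R_3 = (5.09×10^-7)(17.2)/(8.550e-06) = 1.024 Ω
R_total = R_1 + R_2 + R_3 = 40.4 Ω

40.4 Ω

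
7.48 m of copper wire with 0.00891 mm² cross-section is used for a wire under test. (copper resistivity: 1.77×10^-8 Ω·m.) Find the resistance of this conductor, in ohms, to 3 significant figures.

14.9 Ω

A = 0.00891 mm² = 8.910e-09 m²
R = ρL/A = (1.77×10^-8)(7.48 m)/(8.910e-09 m²) = 14.9 Ω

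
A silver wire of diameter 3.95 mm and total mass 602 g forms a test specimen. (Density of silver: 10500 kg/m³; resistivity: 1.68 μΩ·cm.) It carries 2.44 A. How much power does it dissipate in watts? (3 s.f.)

0.0382 W

ρ = 1.68 μΩ·cm = 1.68×10^-8 Ω·m
A = π(d/2)² = π(1.9750e-03 m)² = 1.2254e-05 m²
L = m/(density·A) = 0.602/(10500×1.2254e-05) = 4.679 m
R = ρL/A = (1.68×10^-8)(4.679)/(1.2254e-05) = 0.006414 Ω
P = I²R = (2.44)² × 0.006414 = 0.0382 W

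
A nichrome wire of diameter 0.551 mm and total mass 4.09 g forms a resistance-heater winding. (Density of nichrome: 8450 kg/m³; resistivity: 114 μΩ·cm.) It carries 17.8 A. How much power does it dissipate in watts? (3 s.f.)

3070 W

ρ = 114 μΩ·cm = 1.14×10^-6 Ω·m
A = π(d/2)² = π(2.7550e-04 m)² = 2.3845e-07 m²
L = m/(density·A) = 0.00409/(8450×2.3845e-07) = 2.03 m
R = ρL/A = (1.14×10^-6)(2.03)/(2.3845e-07) = 9.705 Ω
P = I²R = (17.8)² × 9.705 = 3070 W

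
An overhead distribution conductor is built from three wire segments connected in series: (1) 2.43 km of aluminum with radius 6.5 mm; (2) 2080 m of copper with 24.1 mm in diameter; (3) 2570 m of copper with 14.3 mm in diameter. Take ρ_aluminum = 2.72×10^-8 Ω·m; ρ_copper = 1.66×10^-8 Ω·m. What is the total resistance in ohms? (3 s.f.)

0.839 Ω

Seg 1: A = πr² = π(6.5000e-03 m)² = 1.327e-04 m²
R_1 = (2.72×10^-8)(2430)/(1.327e-04) = 0.498 Ω
Seg 2: A = π(d/2)² = π(1.2050e-02 m)² = 4.562e-04 m²
R_2 = (1.66×10^-8)(2080)/(4.562e-04) = 0.07569 Ω
Seg 3: A = π(d/2)² = π(7.1500e-03 m)² = 1.606e-04 m²
R_3 = (1.66×10^-8)(2570)/(1.606e-04) = 0.2656 Ω
R_total = R_1 + R_2 + R_3 = 0.839 Ω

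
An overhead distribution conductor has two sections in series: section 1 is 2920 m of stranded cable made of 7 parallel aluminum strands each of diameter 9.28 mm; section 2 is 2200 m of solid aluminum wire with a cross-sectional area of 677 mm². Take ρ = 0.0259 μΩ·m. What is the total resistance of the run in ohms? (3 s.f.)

ρ = 0.0259 μΩ·m = 2.59×10^-8 Ω·m
Section 1: A_strand = π(4.6400e-03)² = 6.764e-05 m²; R₁ = ρL/(N·A_s) = (2.59×10^-8)(2920)/(7×6.764e-05) = 0.1597 Ω
Section 2: A = 677 mm² = 6.770e-04 m²
R₂ = (2.59×10^-8)(2200)/(6.770e-04) = 0.08417 Ω
R = R₁ + R₂ = 0.244 Ω

0.244 Ω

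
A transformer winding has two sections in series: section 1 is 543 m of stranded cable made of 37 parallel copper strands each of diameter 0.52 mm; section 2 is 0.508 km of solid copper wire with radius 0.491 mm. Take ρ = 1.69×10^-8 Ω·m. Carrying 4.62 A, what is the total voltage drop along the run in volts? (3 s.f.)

57.8 V

Section 1: A_strand = π(2.6000e-04)² = 2.124e-07 m²; R₁ = ρL/(N·A_s) = (1.69×10^-8)(543)/(37×2.124e-07) = 1.168 Ω
Section 2: A = πr² = π(4.9100e-04 m)² = 7.574e-07 m²
R₂ = (1.69×10^-8)(508)/(7.574e-07) = 11.34 Ω
R = R₁ + R₂ = 12.5 Ω
V = IR = 4.62 × 12.5 = 57.8 V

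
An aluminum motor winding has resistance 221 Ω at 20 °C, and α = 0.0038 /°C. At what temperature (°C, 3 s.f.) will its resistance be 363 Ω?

189 °C

R = R₀(1 + α(T − T₀)) ⇒ T = T₀ + (R/R₀ − 1)/α
T = 20 + (363/221 − 1)/0.0038 = 20 + (0.6425)/0.0038 = 189 °C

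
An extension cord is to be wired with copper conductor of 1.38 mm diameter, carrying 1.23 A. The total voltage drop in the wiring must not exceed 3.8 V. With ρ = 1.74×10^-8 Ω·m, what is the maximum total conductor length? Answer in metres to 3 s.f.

A = π(d/2)² = π(6.9000e-04 m)² = 1.496e-06 m²
L_max = V_max·A/(1·ρI) = (3.8)(1.496e-06)/(1.74×10^-8×1.23) = 266 m

266 m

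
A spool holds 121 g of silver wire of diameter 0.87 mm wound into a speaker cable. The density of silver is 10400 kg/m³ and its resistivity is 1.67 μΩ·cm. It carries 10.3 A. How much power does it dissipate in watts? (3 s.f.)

58.3 W

ρ = 1.67 μΩ·cm = 1.67×10^-8 Ω·m
A = π(d/2)² = π(4.3500e-04 m)² = 5.9447e-07 m²
L = m/(density·A) = 0.121/(10400×5.9447e-07) = 19.57 m
R = ρL/A = (1.67×10^-8)(19.57)/(5.9447e-07) = 0.5498 Ω
P = I²R = (10.3)² × 0.5498 = 58.3 W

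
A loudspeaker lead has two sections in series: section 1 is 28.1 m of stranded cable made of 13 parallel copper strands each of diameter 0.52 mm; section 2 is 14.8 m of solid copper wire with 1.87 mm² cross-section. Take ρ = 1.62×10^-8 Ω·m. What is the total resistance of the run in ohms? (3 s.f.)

0.293 Ω

Section 1: A_strand = π(2.6000e-04)² = 2.124e-07 m²; R₁ = ρL/(N·A_s) = (1.62×10^-8)(28.1)/(13×2.124e-07) = 0.1649 Ω
Section 2: A = 1.87 mm² = 1.870e-06 m²
R₂ = (1.62×10^-8)(14.8)/(1.870e-06) = 0.1282 Ω
R = R₁ + R₂ = 0.293 Ω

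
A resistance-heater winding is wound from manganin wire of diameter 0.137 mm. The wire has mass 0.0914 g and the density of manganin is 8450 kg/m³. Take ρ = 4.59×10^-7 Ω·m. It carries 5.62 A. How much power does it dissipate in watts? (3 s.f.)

722 W

A = π(d/2)² = π(6.8500e-05 m)² = 1.4741e-08 m²
L = m/(density·A) = 9.140×10^-5/(8450×1.4741e-08) = 0.7338 m
R = ρL/A = (4.59×10^-7)(0.7338)/(1.4741e-08) = 22.85 Ω
P = I²R = (5.62)² × 22.85 = 722 W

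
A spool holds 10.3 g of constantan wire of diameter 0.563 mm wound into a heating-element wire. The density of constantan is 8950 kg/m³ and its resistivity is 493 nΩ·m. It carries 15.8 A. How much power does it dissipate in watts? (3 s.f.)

ρ = 493 nΩ·m = 4.93×10^-7 Ω·m
A = π(d/2)² = π(2.8150e-04 m)² = 2.4895e-07 m²
L = m/(density·A) = 0.0103/(8950×2.4895e-07) = 4.623 m
R = ρL/A = (4.93×10^-7)(4.623)/(2.4895e-07) = 9.155 Ω
P = I²R = (15.8)² × 9.155 = 2290 W

2290 W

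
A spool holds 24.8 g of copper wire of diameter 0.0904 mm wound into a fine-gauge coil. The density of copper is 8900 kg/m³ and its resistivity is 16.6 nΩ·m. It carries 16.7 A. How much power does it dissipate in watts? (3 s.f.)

ρ = 16.6 nΩ·m = 1.66×10^-8 Ω·m
A = π(d/2)² = π(4.5200e-05 m)² = 6.4184e-09 m²
L = m/(density·A) = 0.0248/(8900×6.4184e-09) = 434.1 m
R = ρL/A = (1.66×10^-8)(434.1)/(6.4184e-09) = 1123 Ω
P = I²R = (16.7)² × 1123 = 3.13×10^5 W

3.13×10^5 W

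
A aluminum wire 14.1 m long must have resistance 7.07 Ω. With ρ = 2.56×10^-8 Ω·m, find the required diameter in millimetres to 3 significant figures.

0.255 mm

A = ρL/R = (2.56×10^-8)(14.1)/(7.07) = 5.106e-08 m²
d = 2√(A/π) = 2.550e-04 m = 0.255 mm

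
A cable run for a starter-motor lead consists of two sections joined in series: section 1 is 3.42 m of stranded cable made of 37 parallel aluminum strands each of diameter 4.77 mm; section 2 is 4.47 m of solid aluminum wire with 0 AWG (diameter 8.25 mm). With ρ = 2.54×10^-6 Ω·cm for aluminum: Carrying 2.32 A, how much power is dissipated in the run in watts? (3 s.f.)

0.0121 W

ρ = 2.54×10^-6 Ω·cm = 2.54×10^-8 Ω·m
Section 1: A_strand = π(2.3850e-03)² = 1.787e-05 m²; R₁ = ρL/(N·A_s) = (2.54×10^-8)(3.42)/(37×1.787e-05) = 1.314×10^-4 Ω
Section 2: A = π(8.25/2 mm)² = π(4.1250e-03 m)² = 5.346e-05 m²
R₂ = (2.54×10^-8)(4.47)/(5.346e-05) = 0.002124 Ω
R = R₁ + R₂ = 0.002255 Ω
P = I²R = (2.32)² × 0.002255 = 0.0121 W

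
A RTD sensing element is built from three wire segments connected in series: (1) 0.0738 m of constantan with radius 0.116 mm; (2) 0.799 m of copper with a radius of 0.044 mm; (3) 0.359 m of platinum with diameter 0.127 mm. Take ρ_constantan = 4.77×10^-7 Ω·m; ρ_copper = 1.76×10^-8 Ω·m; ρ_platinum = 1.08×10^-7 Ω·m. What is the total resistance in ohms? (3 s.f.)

Seg 1: A = πr² = π(1.1600e-04 m)² = 4.227e-08 m²
R_1 = (4.77×10^-7)(0.0738)/(4.227e-08) = 0.8327 Ω
Seg 2: A = πr² = π(4.4000e-05 m)² = 6.082e-09 m²
R_2 = (1.76×10^-8)(0.799)/(6.082e-09) = 2.312 Ω
Seg 3: A = π(d/2)² = π(6.3500e-05 m)² = 1.267e-08 m²
R_3 = (1.08×10^-7)(0.359)/(1.267e-08) = 3.061 Ω
R_total = R_1 + R_2 + R_3 = 6.21 Ω

6.21 Ω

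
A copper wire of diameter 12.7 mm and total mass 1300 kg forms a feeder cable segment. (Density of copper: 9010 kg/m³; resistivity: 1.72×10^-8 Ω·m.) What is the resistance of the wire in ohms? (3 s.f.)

A = π(d/2)² = π(6.3500e-03 m)² = 1.2668e-04 m²
L = m/(density·A) = 1300/(9010×1.2668e-04) = 1139 m
R = ρL/A = (1.72×10^-8)(1139)/(1.2668e-04) = 0.155 Ω

0.155 Ω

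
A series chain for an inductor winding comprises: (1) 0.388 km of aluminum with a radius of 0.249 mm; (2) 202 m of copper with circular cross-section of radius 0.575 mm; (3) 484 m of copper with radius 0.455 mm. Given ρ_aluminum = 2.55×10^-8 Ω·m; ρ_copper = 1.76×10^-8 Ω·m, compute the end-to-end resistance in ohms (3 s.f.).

67.3 Ω

Seg 1: A = πr² = π(2.4900e-04 m)² = 1.948e-07 m²
R_1 = (2.55×10^-8)(388)/(1.948e-07) = 50.8 Ω
Seg 2: A = πr² = π(5.7500e-04 m)² = 1.039e-06 m²
R_2 = (1.76×10^-8)(202)/(1.039e-06) = 3.423 Ω
Seg 3: A = πr² = π(4.5500e-04 m)² = 6.504e-07 m²
R_3 = (1.76×10^-8)(484)/(6.504e-07) = 13.1 Ω
R_total = R_1 + R_2 + R_3 = 67.3 Ω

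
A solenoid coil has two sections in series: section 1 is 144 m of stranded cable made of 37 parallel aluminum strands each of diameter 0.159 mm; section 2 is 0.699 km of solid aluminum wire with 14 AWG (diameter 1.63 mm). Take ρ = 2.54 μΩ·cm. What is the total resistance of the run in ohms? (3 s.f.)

13.5 Ω

ρ = 2.54 μΩ·cm = 2.54×10^-8 Ω·m
Section 1: A_strand = π(7.9500e-05)² = 1.986e-08 m²; R₁ = ρL/(N·A_s) = (2.54×10^-8)(144)/(37×1.986e-08) = 4.979 Ω
Section 2: A = π(1.63/2 mm)² = π(8.1500e-04 m)² = 2.087e-06 m²
R₂ = (2.54×10^-8)(699)/(2.087e-06) = 8.508 Ω
R = R₁ + R₂ = 13.5 Ω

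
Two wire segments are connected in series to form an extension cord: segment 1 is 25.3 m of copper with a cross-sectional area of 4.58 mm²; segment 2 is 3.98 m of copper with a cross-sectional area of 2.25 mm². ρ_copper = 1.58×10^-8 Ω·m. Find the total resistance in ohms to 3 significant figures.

Segment 1: A = 4.58 mm² = 4.580e-06 m²
R₁ = ρL/A = (1.58×10^-8)(25.3)/(4.580e-06) = 0.08728 Ω
Segment 2: A = 2.25 mm² = 2.250e-06 m²
R₂ = (1.58×10^-8)(3.98)/(2.250e-06) = 0.02795 Ω
R = R₁ + R₂ = 0.115 Ω

0.115 Ω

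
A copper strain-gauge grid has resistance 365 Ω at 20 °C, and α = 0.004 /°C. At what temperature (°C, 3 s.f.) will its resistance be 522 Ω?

128 °C

R = R₀(1 + α(T − T₀)) ⇒ T = T₀ + (R/R₀ − 1)/α
T = 20 + (522/365 − 1)/0.004 = 20 + (0.4301)/0.004 = 128 °C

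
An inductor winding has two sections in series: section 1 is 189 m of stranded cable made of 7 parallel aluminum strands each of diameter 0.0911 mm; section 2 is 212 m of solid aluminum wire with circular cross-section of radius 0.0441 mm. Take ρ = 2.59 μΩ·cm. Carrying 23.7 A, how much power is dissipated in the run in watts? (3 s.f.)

5.65×10^5 W

ρ = 2.59 μΩ·cm = 2.59×10^-8 Ω·m
Section 1: A_strand = π(4.5550e-05)² = 6.518e-09 m²; R₁ = ρL/(N·A_s) = (2.59×10^-8)(189)/(7×6.518e-09) = 107.3 Ω
Section 2: A = πr² = π(4.4100e-05 m)² = 6.110e-09 m²
R₂ = (2.59×10^-8)(212)/(6.110e-09) = 898.7 Ω
R = R₁ + R₂ = 1006 Ω
P = I²R = (23.7)² × 1006 = 5.65×10^5 W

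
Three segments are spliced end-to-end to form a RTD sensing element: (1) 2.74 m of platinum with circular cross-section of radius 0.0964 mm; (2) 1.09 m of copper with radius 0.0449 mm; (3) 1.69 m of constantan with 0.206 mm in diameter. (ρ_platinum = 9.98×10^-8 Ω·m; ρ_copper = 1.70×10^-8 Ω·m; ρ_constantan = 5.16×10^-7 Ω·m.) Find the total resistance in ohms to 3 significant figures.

38.5 Ω

Seg 1: A = πr² = π(9.6400e-05 m)² = 2.919e-08 m²
R_1 = (9.98×10^-8)(2.74)/(2.919e-08) = 9.366 Ω
Seg 2: A = πr² = π(4.4900e-05 m)² = 6.333e-09 m²
R_2 = (1.70×10^-8)(1.09)/(6.333e-09) = 2.926 Ω
Seg 3: A = π(d/2)² = π(1.0300e-04 m)² = 3.333e-08 m²
R_3 = (5.16×10^-7)(1.69)/(3.333e-08) = 26.16 Ω
R_total = R_1 + R_2 + R_3 = 38.5 Ω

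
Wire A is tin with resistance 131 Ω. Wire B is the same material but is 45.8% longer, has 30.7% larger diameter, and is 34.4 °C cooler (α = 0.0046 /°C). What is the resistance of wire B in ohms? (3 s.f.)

R ∝ ρL/d² with ρ ∝ (1+αΔT), so R_B/R_A = (1 + 45.8/100) × (1 + 30.7/100)⁻² × (1 − 0.0046×34.4)
= 1.458 × 0.5854 × 0.8418 = 0.7185
R_B = 0.7185 × 131 = 94.1 Ω

94.1 Ω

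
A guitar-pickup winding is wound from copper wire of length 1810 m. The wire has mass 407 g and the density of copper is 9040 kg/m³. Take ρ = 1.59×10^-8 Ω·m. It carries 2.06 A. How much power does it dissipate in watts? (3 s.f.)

4910 W

A = m/(density·L) = 0.407/(9040×1810) = 2.4874e-08 m²
R = ρL/A = (1.59×10^-8)(1810)/(2.4874e-08) = 1157 Ω
P = I²R = (2.06)² × 1157 = 4910 W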